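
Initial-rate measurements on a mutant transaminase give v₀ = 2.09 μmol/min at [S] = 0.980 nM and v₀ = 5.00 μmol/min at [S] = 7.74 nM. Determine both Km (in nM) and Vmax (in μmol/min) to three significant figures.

Km = 1.96 nM; Vmax = 6.26 μmol/min

From v = Vmax[S]/(Km+[S]), each point gives Vmax = v(Km+[S])/[S].
Equating: 2.09(Km+0.980)/0.980 = 5.00(Km+7.74)/7.74.
2.133·Km + 2.09 = 0.6460·Km + 5.00, so (2.133 − 0.6460)·Km = 5.00 − 2.09.
Km = 2.910/1.487 = 1.96 nM; then Vmax = 2.09(1.96+0.980)/0.980 = 6.26 μmol/min.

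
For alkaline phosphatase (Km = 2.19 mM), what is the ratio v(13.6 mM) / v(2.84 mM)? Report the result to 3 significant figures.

The fractional saturations are [S]/(Km+[S]) = 2.84/5.030 = 0.5646 and 13.6/15.79 = 0.8613.
v₂/v₁ is just their ratio: 0.8613/0.5646 = 1.53.

1.53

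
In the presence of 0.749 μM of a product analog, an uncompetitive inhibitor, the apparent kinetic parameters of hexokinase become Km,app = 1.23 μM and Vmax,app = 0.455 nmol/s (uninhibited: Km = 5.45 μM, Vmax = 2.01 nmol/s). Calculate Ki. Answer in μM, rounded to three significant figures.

0.219 μM

Uncompetitive: Vmax,app = Vmax/α (and Km,app = Km/α) with α = 1 + [I]/Ki.
α = Vmax/Vmax,app = 2.01/0.455 = 4.418.
Since α = 1 + [I]/Ki, [I]/Ki = 4.418 − 1 = 3.418 and Ki = 0.749/3.418 = 0.219 μM.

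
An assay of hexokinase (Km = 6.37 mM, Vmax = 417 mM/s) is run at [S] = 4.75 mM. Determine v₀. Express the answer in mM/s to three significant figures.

[S]/(Km+[S]) = 4.75/11.12 = 0.4272, the fractional saturation.
v = 0.4272 × Vmax = 0.4272 × 417 = 178 mM/s.

178 mM/s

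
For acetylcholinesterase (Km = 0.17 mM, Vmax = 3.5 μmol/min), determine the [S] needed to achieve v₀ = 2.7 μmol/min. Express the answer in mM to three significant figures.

0.574 mM

The required fractional saturation is v/Vmax = 2.7/3.5 = 0.7714.
Then [S]/(Km+[S]) = 0.7714 ⇒ [S] = 0.17 × 0.7714/(1 − 0.7714) = 0.574 mM.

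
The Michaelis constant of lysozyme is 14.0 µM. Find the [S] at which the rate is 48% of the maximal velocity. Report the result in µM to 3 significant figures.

v/Vmax = [S]/(Km+[S]) = 0.48, so [S] = Km·0.48/(1 − 0.48) = 14.0 × 0.9231.
[S] = 12.9 µM.

12.9 µM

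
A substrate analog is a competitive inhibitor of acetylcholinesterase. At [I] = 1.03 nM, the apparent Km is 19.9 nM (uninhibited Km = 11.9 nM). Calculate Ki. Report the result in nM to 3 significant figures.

Competitive: Km,app = α·Km with α = 1 + [I]/Ki.
α = Km,app/Km = 19.9/11.9 = 1.672.
Since α = 1 + [I]/Ki, [I]/Ki = 1.672 − 1 = 0.6723 and Ki = 1.03/0.6723 = 1.53 nM.

1.53 nM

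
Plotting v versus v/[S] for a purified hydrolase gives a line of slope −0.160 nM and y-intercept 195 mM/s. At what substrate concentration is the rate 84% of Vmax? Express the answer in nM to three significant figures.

0.840 nM

The Eadie–Hofstee slope gives Km = 0.160 nM (slope = −Km).
v/Vmax = [S]/(Km+[S]) = 0.84 ⇒ [S] = Km·0.84/(1−0.84) = 0.160 × 5.250 = 0.840 nM.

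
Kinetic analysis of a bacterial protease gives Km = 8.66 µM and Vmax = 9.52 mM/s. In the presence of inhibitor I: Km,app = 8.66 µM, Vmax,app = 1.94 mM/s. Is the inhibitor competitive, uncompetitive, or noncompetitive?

Vmax decreases (9.52 → 1.94 mM/s) while Km is unchanged — pure noncompetitive inhibition.

noncompetitive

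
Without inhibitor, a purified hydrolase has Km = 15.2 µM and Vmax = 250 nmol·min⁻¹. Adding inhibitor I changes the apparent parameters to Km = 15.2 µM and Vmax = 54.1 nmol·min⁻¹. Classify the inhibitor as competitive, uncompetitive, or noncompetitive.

noncompetitive

Vmax decreases (250 → 54.1 nmol·min⁻¹) while Km is unchanged — pure noncompetitive inhibition.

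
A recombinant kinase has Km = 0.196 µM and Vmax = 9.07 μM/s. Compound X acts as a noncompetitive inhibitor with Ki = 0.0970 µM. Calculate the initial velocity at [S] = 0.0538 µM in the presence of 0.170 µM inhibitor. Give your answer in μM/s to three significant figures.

0.710 μM/s

With α = 1 + [I]/Ki = 1 + 0.170/0.0970 = 2.753, the noncompetitive rate law is v = (Vmax/α)·[S] / (Km + [S]).
v = (9.07/2.753)×0.0538 / (0.196 + 0.0538) = 0.1773/0.2498 = 0.710 μM/s.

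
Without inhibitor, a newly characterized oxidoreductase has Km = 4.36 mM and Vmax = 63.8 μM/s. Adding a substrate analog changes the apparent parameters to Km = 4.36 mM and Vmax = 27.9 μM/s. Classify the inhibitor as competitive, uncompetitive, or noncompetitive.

noncompetitive

Vmax decreases (63.8 → 27.9 μM/s) while Km is unchanged — pure noncompetitive inhibition.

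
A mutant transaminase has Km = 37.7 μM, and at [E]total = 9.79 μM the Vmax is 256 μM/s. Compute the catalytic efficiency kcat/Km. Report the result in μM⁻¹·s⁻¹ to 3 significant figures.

0.694 μM⁻¹·s⁻¹

kcat = Vmax/[E]total = 256/9.79 = 26.1 s⁻¹.
kcat/Km = 26.1/37.7 = 0.694 μM⁻¹·s⁻¹.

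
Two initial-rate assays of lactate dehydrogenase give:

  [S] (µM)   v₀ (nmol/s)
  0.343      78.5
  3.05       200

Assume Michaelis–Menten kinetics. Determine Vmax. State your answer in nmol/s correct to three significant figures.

From v = Vmax[S]/(Km+[S]), each point gives Vmax = v(Km+[S])/[S].
Equating: 78.5(Km+0.343)/0.343 = 200(Km+3.05)/3.05.
228.9·Km + 78.5 = 65.57·Km + 200, so (228.9 − 65.57)·Km = 200 − 78.5.
Km = 121.5/163.3 = 0.744 µM; then Vmax = 78.5(0.744+0.343)/0.343 = 249 nmol/s.

249 nmol/s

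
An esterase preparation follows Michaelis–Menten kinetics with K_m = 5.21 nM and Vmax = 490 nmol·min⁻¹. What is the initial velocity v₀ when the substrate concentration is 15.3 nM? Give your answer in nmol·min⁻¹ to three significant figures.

[S]/(Km+[S]) = 15.3/20.51 = 0.7460, the fractional saturation.
v = 0.7460 × Vmax = 0.7460 × 490 = 366 nmol·min⁻¹.

366 nmol·min⁻¹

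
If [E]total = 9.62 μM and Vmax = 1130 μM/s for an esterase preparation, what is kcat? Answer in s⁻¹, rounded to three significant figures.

117 s⁻¹

kcat = Vmax/[E]total = 1130 μM/s / 9.62 μM = 117 s⁻¹.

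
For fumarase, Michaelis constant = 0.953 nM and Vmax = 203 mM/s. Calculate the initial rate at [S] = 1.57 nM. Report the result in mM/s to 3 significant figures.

126 mM/s

v = Vmax·[S]/(Km + [S]) = 203 × 1.57 / (0.953 + 1.57)
  = 318.7 / 2.523 = 126 mM/s.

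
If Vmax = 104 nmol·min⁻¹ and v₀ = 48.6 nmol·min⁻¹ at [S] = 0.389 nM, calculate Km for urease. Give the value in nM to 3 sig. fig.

0.443 nM

From v = Vmax[S]/(Km+[S]), Km = [S](Vmax − v)/v.
Km = 0.389 × (104 − 48.6) / 48.6 = 21.55/48.6 = 0.443 nM.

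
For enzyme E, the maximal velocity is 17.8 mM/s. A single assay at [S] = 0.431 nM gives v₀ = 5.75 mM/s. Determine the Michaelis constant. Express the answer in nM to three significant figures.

From v = Vmax[S]/(Km+[S]), Km = [S](Vmax − v)/v.
Km = 0.431 × (17.8 − 5.75) / 5.75 = 5.194/5.75 = 0.903 nM.

0.903 nM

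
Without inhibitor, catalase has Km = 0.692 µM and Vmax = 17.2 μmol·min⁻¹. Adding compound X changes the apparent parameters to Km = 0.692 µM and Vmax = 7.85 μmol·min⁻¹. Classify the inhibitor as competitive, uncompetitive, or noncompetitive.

Vmax decreases (17.2 → 7.85 μmol·min⁻¹) while Km is unchanged — pure noncompetitive inhibition.

noncompetitive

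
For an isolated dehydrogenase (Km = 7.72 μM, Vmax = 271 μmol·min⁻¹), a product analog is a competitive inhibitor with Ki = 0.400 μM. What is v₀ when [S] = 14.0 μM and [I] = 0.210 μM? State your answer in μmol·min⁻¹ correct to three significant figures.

With α = 1 + [I]/Ki = 1 + 0.210/0.400 = 1.525, the competitive rate law is v = Vmax[S] / (αKm + [S]).
v = 271×14.0 / (1.525×7.72 + 14.0) = 3794/25.77 = 147 μmol·min⁻¹.

147 μmol·min⁻¹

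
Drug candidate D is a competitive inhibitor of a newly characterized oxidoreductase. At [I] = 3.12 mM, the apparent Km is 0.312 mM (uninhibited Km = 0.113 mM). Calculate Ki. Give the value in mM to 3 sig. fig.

1.77 mM

Competitive: Km,app = α·Km with α = 1 + [I]/Ki.
α = Km,app/Km = 0.312/0.113 = 2.761.
Since α = 1 + [I]/Ki, [I]/Ki = 2.761 − 1 = 1.761 and Ki = 3.12/1.761 = 1.77 mM.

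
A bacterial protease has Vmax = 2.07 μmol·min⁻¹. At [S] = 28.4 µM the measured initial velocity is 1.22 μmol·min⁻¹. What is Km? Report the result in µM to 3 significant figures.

v/Vmax = 1.22/2.07 = 0.5894 = [S]/(Km+[S]).
So Km + [S] = [S]/0.5894 = 48.19 µM, giving Km = 48.19 − 28.4 = 19.8 µM.

19.8 µM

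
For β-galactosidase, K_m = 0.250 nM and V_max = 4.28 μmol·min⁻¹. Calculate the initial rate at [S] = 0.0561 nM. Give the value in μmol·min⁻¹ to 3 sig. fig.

[S]/(Km+[S]) = 0.0561/0.3061 = 0.1833, the fractional saturation.
v = 0.1833 × Vmax = 0.1833 × 4.28 = 0.784 μmol·min⁻¹.

0.784 μmol·min⁻¹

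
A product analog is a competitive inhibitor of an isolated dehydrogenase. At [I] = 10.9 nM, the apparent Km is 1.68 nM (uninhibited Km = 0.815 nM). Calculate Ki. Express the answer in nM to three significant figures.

Competitive: Km,app = α·Km with α = 1 + [I]/Ki.
α = Km,app/Km = 1.68/0.815 = 2.061.
Ki = [I]/(α − 1) = 10.9/1.061 = 10.3 nM.

10.3 nM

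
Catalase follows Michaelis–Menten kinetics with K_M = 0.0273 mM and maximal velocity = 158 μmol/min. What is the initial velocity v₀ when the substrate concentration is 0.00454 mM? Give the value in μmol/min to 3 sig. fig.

v = Vmax·[S]/(Km + [S]) = 158 × 0.00454 / (0.0273 + 0.00454)
  = 0.7173 / 0.03184 = 22.5 μmol/min.

22.5 μmol/min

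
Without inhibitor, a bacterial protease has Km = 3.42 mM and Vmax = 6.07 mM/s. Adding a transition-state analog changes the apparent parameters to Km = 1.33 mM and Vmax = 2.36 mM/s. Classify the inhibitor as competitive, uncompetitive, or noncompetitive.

Both Km and Vmax decrease by the same factor (~2.57-fold) — characteristic of uncompetitive inhibition.

uncompetitive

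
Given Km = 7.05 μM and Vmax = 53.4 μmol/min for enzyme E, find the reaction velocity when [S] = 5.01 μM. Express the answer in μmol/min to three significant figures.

22.2 μmol/min

[S]/(Km+[S]) = 5.01/12.06 = 0.4154, the fractional saturation.
v = 0.4154 × Vmax = 0.4154 × 53.4 = 22.2 μmol/min.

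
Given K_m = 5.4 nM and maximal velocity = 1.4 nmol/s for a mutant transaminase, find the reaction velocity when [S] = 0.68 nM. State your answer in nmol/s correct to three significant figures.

0.157 nmol/s

v = Vmax·[S]/(Km + [S]) = 1.4 × 0.68 / (5.4 + 0.68)
  = 0.9520 / 6.080 = 0.157 nmol/s.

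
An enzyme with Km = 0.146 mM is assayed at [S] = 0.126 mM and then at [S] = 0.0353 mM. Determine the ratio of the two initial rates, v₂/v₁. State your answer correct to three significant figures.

0.420

Since Vmax cancels, v₂/v₁ = [S]₂(Km+[S]₁) / [S]₁(Km+[S]₂).
= 0.0353×(0.146+0.126) / (0.126×(0.146+0.0353)) = 0.009602/0.02284 = 0.420.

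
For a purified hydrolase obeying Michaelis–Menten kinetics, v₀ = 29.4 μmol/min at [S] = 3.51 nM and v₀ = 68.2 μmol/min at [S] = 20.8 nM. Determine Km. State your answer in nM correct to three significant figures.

From v = Vmax[S]/(Km+[S]), each point gives Vmax = v(Km+[S])/[S].
Equating: 29.4(Km+3.51)/3.51 = 68.2(Km+20.8)/20.8.
8.376·Km + 29.4 = 3.279·Km + 68.2, so (8.376 − 3.279)·Km = 68.2 − 29.4.
Km = 38.80/5.097 = 7.61 nM; then Vmax = 29.4(7.61+3.51)/3.51 = 93.2 μmol/min.

7.61 nM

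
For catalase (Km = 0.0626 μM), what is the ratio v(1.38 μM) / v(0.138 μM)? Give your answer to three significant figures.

1.39

Since Vmax cancels, v₂/v₁ = [S]₂(Km+[S]₁) / [S]₁(Km+[S]₂).
= 1.38×(0.0626+0.138) / (0.138×(0.0626+1.38)) = 0.2768/0.1991 = 1.39.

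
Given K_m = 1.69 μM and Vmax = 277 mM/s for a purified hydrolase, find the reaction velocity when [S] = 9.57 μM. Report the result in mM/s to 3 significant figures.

[S]/(Km+[S]) = 9.57/11.26 = 0.8499, the fractional saturation.
v = 0.8499 × Vmax = 0.8499 × 277 = 235 mM/s.

235 mM/s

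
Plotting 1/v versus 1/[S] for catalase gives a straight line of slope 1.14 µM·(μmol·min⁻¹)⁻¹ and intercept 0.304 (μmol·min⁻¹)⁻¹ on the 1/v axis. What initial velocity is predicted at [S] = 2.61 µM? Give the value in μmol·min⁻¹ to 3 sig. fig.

The y-intercept is 1/Vmax, so Vmax = 1/0.304 = 3.29 μmol·min⁻¹.
The slope is Km/Vmax, so Km = 1.14 × 3.29 = 3.75 µM.
Then v = 3.29 × 2.61/(3.75 + 2.61) = 1.35 μmol·min⁻¹.

1.35 μmol·min⁻¹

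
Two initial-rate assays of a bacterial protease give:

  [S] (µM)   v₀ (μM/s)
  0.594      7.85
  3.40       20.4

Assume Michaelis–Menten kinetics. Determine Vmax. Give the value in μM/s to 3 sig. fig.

From v = Vmax[S]/(Km+[S]), each point gives Vmax = v(Km+[S])/[S].
Equating: 7.85(Km+0.594)/0.594 = 20.4(Km+3.40)/3.40.
13.22·Km + 7.85 = 6.000·Km + 20.4, so (13.22 − 6.000)·Km = 20.4 − 7.85.
Km = 12.55/7.215 = 1.74 µM; then Vmax = 7.85(1.74+0.594)/0.594 = 30.8 μM/s.

30.8 μM/s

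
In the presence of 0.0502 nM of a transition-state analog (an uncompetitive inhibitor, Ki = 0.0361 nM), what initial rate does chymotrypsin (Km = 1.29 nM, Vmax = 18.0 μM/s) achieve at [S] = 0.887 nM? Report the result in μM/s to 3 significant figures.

With α = 1 + [I]/Ki = 1 + 0.0502/0.0361 = 2.391, the uncompetitive rate law is v = (Vmax/α)·[S] / (Km/α + [S]).
v = (18.0/2.391)×0.887 / (1.29/2.391 + 0.887) = 6.679/1.427 = 4.68 μM/s.

4.68 μM/s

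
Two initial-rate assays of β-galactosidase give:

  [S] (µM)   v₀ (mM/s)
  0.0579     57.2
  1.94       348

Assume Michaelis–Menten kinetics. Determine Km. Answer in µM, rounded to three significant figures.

0.360 µM

From v = Vmax[S]/(Km+[S]), each point gives Vmax = v(Km+[S])/[S].
Equating: 57.2(Km+0.0579)/0.0579 = 348(Km+1.94)/1.94.
987.9·Km + 57.2 = 179.4·Km + 348, so (987.9 − 179.4)·Km = 348 − 57.2.
Km = 290.8/808.5 = 0.360 µM; then Vmax = 57.2(0.360+0.0579)/0.0579 = 413 mM/s.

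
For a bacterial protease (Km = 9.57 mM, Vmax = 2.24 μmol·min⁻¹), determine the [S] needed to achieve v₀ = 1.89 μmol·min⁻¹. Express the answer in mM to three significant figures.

The required fractional saturation is v/Vmax = 1.89/2.24 = 0.8437.
Then [S]/(Km+[S]) = 0.8437 ⇒ [S] = 9.57 × 0.8437/(1 − 0.8437) = 51.7 mM.

51.7 mM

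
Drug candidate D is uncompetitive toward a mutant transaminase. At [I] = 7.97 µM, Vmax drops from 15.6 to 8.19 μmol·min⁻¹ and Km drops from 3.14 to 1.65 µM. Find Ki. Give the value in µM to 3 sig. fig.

8.81 µM

Uncompetitive: Vmax,app = Vmax/α (and Km,app = Km/α) with α = 1 + [I]/Ki.
α = Vmax/Vmax,app = 15.6/8.19 = 1.905.
Ki = [I]/(α − 1) = 7.97/0.9048 = 8.81 µM.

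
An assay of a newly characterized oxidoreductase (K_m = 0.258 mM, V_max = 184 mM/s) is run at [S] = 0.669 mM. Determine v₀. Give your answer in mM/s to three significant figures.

133 mM/s

[S]/(Km+[S]) = 0.669/0.9270 = 0.7217, the fractional saturation.
v = 0.7217 × Vmax = 0.7217 × 184 = 133 mM/s.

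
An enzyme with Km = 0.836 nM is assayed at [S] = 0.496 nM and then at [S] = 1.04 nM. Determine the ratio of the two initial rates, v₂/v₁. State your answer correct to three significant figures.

Since Vmax cancels, v₂/v₁ = [S]₂(Km+[S]₁) / [S]₁(Km+[S]₂).
= 1.04×(0.836+0.496) / (0.496×(0.836+1.04)) = 1.385/0.9305 = 1.49.

1.49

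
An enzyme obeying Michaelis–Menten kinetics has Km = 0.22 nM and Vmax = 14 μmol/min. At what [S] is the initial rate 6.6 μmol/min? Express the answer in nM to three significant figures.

Rearranging v = Vmax[S]/(Km+[S]) gives [S] = Km·v/(Vmax − v).
[S] = 0.22 × 6.6 / (14 − 6.6) = 1.452/7.400 = 0.196 nM.

0.196 nM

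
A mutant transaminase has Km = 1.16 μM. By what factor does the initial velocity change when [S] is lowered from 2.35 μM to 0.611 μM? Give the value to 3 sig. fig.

0.515

Since Vmax cancels, v₂/v₁ = [S]₂(Km+[S]₁) / [S]₁(Km+[S]₂).
= 0.611×(1.16+2.35) / (2.35×(1.16+0.611)) = 2.145/4.162 = 0.515.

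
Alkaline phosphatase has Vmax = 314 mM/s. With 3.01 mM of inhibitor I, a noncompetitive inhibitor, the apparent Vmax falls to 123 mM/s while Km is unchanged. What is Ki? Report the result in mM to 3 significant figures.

1.94 mM

Noncompetitive: Vmax,app = Vmax/α with α = 1 + [I]/Ki.
α = Vmax/Vmax,app = 314/123 = 2.553.
Since α = 1 + [I]/Ki, [I]/Ki = 2.553 − 1 = 1.553 and Ki = 3.01/1.553 = 1.94 mM.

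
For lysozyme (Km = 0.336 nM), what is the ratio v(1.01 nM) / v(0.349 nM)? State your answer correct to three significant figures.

Since Vmax cancels, v₂/v₁ = [S]₂(Km+[S]₁) / [S]₁(Km+[S]₂).
= 1.01×(0.336+0.349) / (0.349×(0.336+1.01)) = 0.6919/0.4698 = 1.47.

1.47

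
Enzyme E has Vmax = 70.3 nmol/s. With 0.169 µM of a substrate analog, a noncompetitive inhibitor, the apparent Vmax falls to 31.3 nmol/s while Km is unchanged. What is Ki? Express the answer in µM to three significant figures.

Noncompetitive: Vmax,app = Vmax/α with α = 1 + [I]/Ki.
α = Vmax/Vmax,app = 70.3/31.3 = 2.246.
Since α = 1 + [I]/Ki, [I]/Ki = 2.246 − 1 = 1.246 and Ki = 0.169/1.246 = 0.136 µM.

0.136 µM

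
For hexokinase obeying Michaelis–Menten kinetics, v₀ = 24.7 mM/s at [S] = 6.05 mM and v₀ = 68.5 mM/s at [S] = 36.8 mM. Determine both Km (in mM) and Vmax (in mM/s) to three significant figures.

Km = 19.7 mM; Vmax = 105 mM/s

From v = Vmax[S]/(Km+[S]), each point gives Vmax = v(Km+[S])/[S].
Equating: 24.7(Km+6.05)/6.05 = 68.5(Km+36.8)/36.8.
4.083·Km + 24.7 = 1.861·Km + 68.5, so (4.083 − 1.861)·Km = 68.5 − 24.7.
Km = 43.80/2.221 = 19.7 mM; then Vmax = 24.7(19.7+6.05)/6.05 = 105 mM/s.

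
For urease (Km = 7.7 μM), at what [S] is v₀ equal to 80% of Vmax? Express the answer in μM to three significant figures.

30.8 μM

v/Vmax = [S]/(Km+[S]) = 0.8, so [S] = Km·0.8/(1 − 0.8) = 7.7 × 4.000.
[S] = 30.8 μM.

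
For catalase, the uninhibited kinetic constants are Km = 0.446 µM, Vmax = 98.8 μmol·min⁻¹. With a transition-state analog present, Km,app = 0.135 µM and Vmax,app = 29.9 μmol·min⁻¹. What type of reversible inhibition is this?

Both Km and Vmax decrease by the same factor (~3.30-fold) — characteristic of uncompetitive inhibition.

uncompetitive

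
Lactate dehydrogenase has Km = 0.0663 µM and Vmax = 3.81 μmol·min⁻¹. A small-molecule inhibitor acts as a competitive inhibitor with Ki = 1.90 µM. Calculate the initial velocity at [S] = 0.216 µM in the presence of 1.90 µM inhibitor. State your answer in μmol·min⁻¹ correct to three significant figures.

2.36 μmol·min⁻¹

α = 1 + [I]/Ki = 1 + 1.90/1.90 = 2.000.
For a competitive inhibitor, Vmax is unchanged and the apparent Km becomes α·Km: Km,app = 0.133 µM, Vmax,app = 3.81 μmol·min⁻¹.
v = Vmax,app·[S]/(Km,app + [S]) = 3.81 × 0.216/(0.133 + 0.216) = 2.36 μmol·min⁻¹.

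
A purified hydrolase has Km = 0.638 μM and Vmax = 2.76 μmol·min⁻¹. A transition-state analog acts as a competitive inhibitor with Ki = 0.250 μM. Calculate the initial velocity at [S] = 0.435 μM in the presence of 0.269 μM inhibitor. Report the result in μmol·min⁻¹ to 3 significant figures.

0.682 μmol·min⁻¹

With α = 1 + [I]/Ki = 1 + 0.269/0.250 = 2.076, the competitive rate law is v = Vmax[S] / (αKm + [S]).
v = 2.76×0.435 / (2.076×0.638 + 0.435) = 1.201/1.759 = 0.682 μmol·min⁻¹.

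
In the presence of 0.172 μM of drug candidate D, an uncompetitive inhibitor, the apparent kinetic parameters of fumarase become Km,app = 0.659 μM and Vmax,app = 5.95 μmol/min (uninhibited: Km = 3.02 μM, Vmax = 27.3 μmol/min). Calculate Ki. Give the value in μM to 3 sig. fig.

Uncompetitive: Vmax,app = Vmax/α (and Km,app = Km/α) with α = 1 + [I]/Ki.
α = Vmax/Vmax,app = 27.3/5.95 = 4.588.
Since α = 1 + [I]/Ki, [I]/Ki = 4.588 − 1 = 3.588 and Ki = 0.172/3.588 = 0.0479 μM.

0.0479 μM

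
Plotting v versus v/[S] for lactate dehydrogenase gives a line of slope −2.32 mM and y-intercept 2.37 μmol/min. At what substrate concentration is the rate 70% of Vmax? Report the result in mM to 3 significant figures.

The Eadie–Hofstee slope gives Km = 2.32 mM (slope = −Km).
v/Vmax = [S]/(Km+[S]) = 0.7 ⇒ [S] = Km·0.7/(1−0.7) = 2.32 × 2.333 = 5.41 mM.

5.41 mM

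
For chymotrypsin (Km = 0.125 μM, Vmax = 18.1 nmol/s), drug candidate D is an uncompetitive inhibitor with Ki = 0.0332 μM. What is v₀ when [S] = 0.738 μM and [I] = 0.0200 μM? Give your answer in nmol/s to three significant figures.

10.2 nmol/s

α = 1 + [I]/Ki = 1 + 0.0200/0.0332 = 1.602.
For an uncompetitive inhibitor, both parameters are divided by α, giving Vmax/α and Km/α: Km,app = 0.0780 μM, Vmax,app = 11.3 nmol/s.
v = Vmax,app·[S]/(Km,app + [S]) = 11.3 × 0.738/(0.0780 + 0.738) = 10.2 nmol/s.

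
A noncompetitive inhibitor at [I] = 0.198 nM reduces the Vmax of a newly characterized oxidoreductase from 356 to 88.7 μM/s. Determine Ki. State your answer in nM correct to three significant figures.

0.0657 nM

Noncompetitive: Vmax,app = Vmax/α with α = 1 + [I]/Ki.
α = Vmax/Vmax,app = 356/88.7 = 4.014.
Since α = 1 + [I]/Ki, [I]/Ki = 4.014 − 1 = 3.014 and Ki = 0.198/3.014 = 0.0657 nM.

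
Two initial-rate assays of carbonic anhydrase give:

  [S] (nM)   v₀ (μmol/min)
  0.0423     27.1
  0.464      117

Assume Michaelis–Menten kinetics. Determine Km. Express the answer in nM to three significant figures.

0.231 nM

In reciprocal form, 1/v = (Km/Vmax)·(1/[S]) + 1/Vmax. The two points give (1/[S], 1/v) = (23.64, 0.03690) and (2.155, 0.008547).
Slope = (0.03690 − 0.008547)/(23.64 − 2.155) = 0.001320; intercept = 0.03690 − 0.001320×23.64 = 0.005703.
Vmax = 1/intercept = 175 μmol/min; Km = slope × Vmax = 0.001320 × 175 = 0.231 nM.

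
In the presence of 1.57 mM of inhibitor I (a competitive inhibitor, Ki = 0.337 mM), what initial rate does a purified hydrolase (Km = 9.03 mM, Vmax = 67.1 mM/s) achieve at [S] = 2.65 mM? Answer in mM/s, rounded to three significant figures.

α = 1 + [I]/Ki = 1 + 1.57/0.337 = 5.659.
For a competitive inhibitor, Vmax is unchanged and the apparent Km becomes α·Km: Km,app = 51.1 mM, Vmax,app = 67.1 mM/s.
v = Vmax,app·[S]/(Km,app + [S]) = 67.1 × 2.65/(51.1 + 2.65) = 3.31 mM/s.

3.31 mM/s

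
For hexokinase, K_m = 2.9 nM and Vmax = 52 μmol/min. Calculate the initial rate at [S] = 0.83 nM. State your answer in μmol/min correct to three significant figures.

11.6 μmol/min

v = Vmax·[S]/(Km + [S]) = 52 × 0.83 / (2.9 + 0.83)
  = 43.16 / 3.730 = 11.6 μmol/min.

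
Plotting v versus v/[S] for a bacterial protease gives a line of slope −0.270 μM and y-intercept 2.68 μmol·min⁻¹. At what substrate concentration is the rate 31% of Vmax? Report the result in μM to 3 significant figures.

0.121 μM

The Eadie–Hofstee slope gives Km = 0.270 μM (slope = −Km).
v/Vmax = [S]/(Km+[S]) = 0.31 ⇒ [S] = Km·0.31/(1−0.31) = 0.270 × 0.4493 = 0.121 μM.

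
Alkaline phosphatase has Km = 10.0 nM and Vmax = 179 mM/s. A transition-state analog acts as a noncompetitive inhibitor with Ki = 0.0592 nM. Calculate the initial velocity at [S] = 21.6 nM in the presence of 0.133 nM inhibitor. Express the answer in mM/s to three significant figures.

α = 1 + [I]/Ki = 1 + 0.133/0.0592 = 3.247.
For a noncompetitive inhibitor, Vmax is reduced to Vmax/α while Km is unchanged: Km,app = 10.0 nM, Vmax,app = 55.1 mM/s.
v = Vmax,app·[S]/(Km,app + [S]) = 55.1 × 21.6/(10.0 + 21.6) = 37.7 mM/s.

37.7 mM/s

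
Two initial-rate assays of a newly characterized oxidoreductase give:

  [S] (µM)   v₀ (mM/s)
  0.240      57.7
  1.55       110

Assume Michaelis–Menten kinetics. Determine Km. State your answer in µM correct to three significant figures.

0.309 µM

In reciprocal form, 1/v = (Km/Vmax)·(1/[S]) + 1/Vmax. The two points give (1/[S], 1/v) = (4.167, 0.01733) and (0.6452, 0.009091).
Slope = (0.01733 − 0.009091)/(4.167 − 0.6452) = 0.002340; intercept = 0.01733 − 0.002340×4.167 = 0.007581.
Vmax = 1/intercept = 132 mM/s; Km = slope × Vmax = 0.002340 × 132 = 0.309 µM.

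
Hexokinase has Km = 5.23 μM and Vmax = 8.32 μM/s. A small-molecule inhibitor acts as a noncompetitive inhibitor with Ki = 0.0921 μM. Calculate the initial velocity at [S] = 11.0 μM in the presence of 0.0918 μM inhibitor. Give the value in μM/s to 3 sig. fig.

α = 1 + [I]/Ki = 1 + 0.0918/0.0921 = 1.997.
For a noncompetitive inhibitor, Vmax is reduced to Vmax/α while Km is unchanged: Km,app = 5.23 μM, Vmax,app = 4.17 μM/s.
v = Vmax,app·[S]/(Km,app + [S]) = 4.17 × 11.0/(5.23 + 11.0) = 2.82 μM/s.

2.82 μM/s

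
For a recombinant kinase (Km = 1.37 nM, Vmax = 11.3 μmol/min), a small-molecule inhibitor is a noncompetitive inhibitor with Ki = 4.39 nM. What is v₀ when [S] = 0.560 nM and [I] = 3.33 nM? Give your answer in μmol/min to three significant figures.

1.86 μmol/min

α = 1 + [I]/Ki = 1 + 3.33/4.39 = 1.759.
For a noncompetitive inhibitor, Vmax is reduced to Vmax/α while Km is unchanged: Km,app = 1.37 nM, Vmax,app = 6.43 μmol/min.
v = Vmax,app·[S]/(Km,app + [S]) = 6.43 × 0.560/(1.37 + 0.560) = 1.86 μmol/min.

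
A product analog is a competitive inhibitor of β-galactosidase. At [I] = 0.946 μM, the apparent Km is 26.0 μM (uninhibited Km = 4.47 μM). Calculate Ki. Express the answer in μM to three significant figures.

0.196 μM

Competitive: Km,app = α·Km with α = 1 + [I]/Ki.
α = Km,app/Km = 26.0/4.47 = 5.817.
Ki = [I]/(α − 1) = 0.946/4.817 = 0.196 μM.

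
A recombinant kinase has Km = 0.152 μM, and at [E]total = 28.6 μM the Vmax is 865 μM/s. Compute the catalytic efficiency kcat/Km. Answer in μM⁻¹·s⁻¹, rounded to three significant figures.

kcat = Vmax/[E]total = 865/28.6 = 30.2 s⁻¹.
kcat/Km = 30.2/0.152 = 199 μM⁻¹·s⁻¹.

199 μM⁻¹·s⁻¹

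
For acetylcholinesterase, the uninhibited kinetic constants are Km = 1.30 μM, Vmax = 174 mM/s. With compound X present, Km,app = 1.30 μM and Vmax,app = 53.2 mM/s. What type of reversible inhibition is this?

noncompetitive

Vmax decreases (174 → 53.2 mM/s) while Km is unchanged — pure noncompetitive inhibition.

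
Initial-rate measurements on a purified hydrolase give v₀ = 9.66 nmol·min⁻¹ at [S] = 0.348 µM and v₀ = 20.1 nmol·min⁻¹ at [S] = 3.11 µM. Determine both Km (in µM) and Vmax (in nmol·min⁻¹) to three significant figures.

In reciprocal form, 1/v = (Km/Vmax)·(1/[S]) + 1/Vmax. The two points give (1/[S], 1/v) = (2.874, 0.1035) and (0.3215, 0.04975).
Slope = (0.1035 − 0.04975)/(2.874 − 0.3215) = 0.02107; intercept = 0.1035 − 0.02107×2.874 = 0.04298.
Vmax = 1/intercept = 23.3 nmol·min⁻¹; Km = slope × Vmax = 0.02107 × 23.3 = 0.490 µM.

Km = 0.490 µM; Vmax = 23.3 nmol·min⁻¹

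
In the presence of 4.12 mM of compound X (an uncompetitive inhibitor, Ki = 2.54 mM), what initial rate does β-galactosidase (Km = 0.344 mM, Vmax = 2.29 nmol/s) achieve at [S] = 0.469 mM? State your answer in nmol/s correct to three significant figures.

0.682 nmol/s

With α = 1 + [I]/Ki = 1 + 4.12/2.54 = 2.622, the uncompetitive rate law is v = (Vmax/α)·[S] / (Km/α + [S]).
v = (2.29/2.622)×0.469 / (0.344/2.622 + 0.469) = 0.4096/0.6002 = 0.682 nmol/s.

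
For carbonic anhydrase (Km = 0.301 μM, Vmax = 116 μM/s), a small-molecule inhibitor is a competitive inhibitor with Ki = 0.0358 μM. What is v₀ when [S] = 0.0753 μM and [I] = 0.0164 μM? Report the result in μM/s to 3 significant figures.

17.0 μM/s

With α = 1 + [I]/Ki = 1 + 0.0164/0.0358 = 1.458, the competitive rate law is v = Vmax[S] / (αKm + [S]).
v = 116×0.0753 / (1.458×0.301 + 0.0753) = 8.735/0.5142 = 17.0 μM/s.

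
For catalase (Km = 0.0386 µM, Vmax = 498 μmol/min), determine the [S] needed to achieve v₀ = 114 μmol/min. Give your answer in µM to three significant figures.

The required fractional saturation is v/Vmax = 114/498 = 0.2289.
Then [S]/(Km+[S]) = 0.2289 ⇒ [S] = 0.0386 × 0.2289/(1 − 0.2289) = 0.0115 µM.

0.0115 µM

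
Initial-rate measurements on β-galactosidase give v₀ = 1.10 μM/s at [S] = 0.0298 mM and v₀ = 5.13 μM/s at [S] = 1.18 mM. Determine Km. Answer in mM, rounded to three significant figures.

0.124 mM

In reciprocal form, 1/v = (Km/Vmax)·(1/[S]) + 1/Vmax. The two points give (1/[S], 1/v) = (33.56, 0.9091) and (0.8475, 0.1949).
Slope = (0.9091 − 0.1949)/(33.56 − 0.8475) = 0.02183; intercept = 0.9091 − 0.02183×33.56 = 0.1764.
Vmax = 1/intercept = 5.67 μM/s; Km = slope × Vmax = 0.02183 × 5.67 = 0.124 mM.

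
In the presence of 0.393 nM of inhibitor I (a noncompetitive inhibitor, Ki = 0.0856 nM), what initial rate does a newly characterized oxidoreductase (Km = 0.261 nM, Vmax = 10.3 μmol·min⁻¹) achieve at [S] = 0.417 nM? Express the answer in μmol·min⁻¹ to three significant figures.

With α = 1 + [I]/Ki = 1 + 0.393/0.0856 = 5.591, the noncompetitive rate law is v = (Vmax/α)·[S] / (Km + [S]).
v = (10.3/5.591)×0.417 / (0.261 + 0.417) = 0.7682/0.6780 = 1.13 μmol·min⁻¹.

1.13 μmol·min⁻¹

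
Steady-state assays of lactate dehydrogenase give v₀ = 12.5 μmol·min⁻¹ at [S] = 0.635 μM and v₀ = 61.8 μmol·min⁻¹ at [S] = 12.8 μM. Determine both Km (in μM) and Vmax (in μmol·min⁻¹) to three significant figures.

In reciprocal form, 1/v = (Km/Vmax)·(1/[S]) + 1/Vmax. The two points give (1/[S], 1/v) = (1.575, 0.08000) and (0.07812, 0.01618).
Slope = (0.08000 − 0.01618)/(1.575 − 0.07812) = 0.04264; intercept = 0.08000 − 0.04264×1.575 = 0.01285.
Vmax = 1/intercept = 77.8 μmol·min⁻¹; Km = slope × Vmax = 0.04264 × 77.8 = 3.32 μM.

Km = 3.32 μM; Vmax = 77.8 μmol·min⁻¹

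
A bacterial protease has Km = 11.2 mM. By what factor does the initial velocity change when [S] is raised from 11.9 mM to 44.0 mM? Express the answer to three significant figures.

The fractional saturations are [S]/(Km+[S]) = 11.9/23.10 = 0.5152 and 44.0/55.20 = 0.7971.
v₂/v₁ is just their ratio: 0.7971/0.5152 = 1.55.

1.55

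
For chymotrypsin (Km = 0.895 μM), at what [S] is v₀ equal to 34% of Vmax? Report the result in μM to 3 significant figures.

v/Vmax = [S]/(Km+[S]) = 0.34, so [S] = Km·0.34/(1 − 0.34) = 0.895 × 0.5152.
[S] = 0.461 μM.

0.461 μM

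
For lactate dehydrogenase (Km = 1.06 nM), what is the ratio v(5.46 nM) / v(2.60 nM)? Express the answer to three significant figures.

1.18

The fractional saturations are [S]/(Km+[S]) = 2.60/3.660 = 0.7104 and 5.46/6.520 = 0.8374.
v₂/v₁ is just their ratio: 0.8374/0.7104 = 1.18.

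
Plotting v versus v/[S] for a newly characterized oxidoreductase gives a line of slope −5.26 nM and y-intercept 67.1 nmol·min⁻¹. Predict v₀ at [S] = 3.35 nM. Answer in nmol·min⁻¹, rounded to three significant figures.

26.1 nmol·min⁻¹

In the Eadie–Hofstee form v = Vmax − Km·(v/[S]), the slope is −Km and the intercept is Vmax, so Km = 5.26 nM and Vmax = 67.1 nmol·min⁻¹.
v = 67.1 × 3.35/(5.26 + 3.35) = 26.1 nmol·min⁻¹.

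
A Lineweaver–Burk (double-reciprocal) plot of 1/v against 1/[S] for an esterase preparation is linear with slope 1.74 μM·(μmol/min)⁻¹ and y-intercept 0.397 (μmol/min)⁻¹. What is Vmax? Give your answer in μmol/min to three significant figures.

The y-intercept of a Lineweaver–Burk plot equals 1/Vmax, so Vmax = 1/0.397 = 2.52 μmol/min.

2.52 μmol/min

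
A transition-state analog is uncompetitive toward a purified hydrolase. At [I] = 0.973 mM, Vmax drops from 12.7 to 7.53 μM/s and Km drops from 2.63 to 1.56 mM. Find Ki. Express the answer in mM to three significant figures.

1.42 mM

Uncompetitive: Vmax,app = Vmax/α (and Km,app = Km/α) with α = 1 + [I]/Ki.
α = Vmax/Vmax,app = 12.7/7.53 = 1.687.
Since α = 1 + [I]/Ki, [I]/Ki = 1.687 − 1 = 0.6866 and Ki = 0.973/0.6866 = 1.42 mM.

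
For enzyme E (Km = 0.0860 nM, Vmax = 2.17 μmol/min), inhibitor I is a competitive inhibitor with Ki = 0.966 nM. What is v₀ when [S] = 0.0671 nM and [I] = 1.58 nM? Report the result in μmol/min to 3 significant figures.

0.496 μmol/min

α = 1 + [I]/Ki = 1 + 1.58/0.966 = 2.636.
For a competitive inhibitor, Vmax is unchanged and the apparent Km becomes α·Km: Km,app = 0.227 nM, Vmax,app = 2.17 μmol/min.
v = Vmax,app·[S]/(Km,app + [S]) = 2.17 × 0.0671/(0.227 + 0.0671) = 0.496 μmol/min.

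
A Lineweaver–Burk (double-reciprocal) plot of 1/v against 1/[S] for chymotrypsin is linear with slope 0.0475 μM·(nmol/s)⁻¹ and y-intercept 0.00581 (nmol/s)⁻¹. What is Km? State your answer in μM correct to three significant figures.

8.18 μM

y-intercept = 1/Vmax ⇒ Vmax = 172 nmol/s; slope = Km/Vmax ⇒ Km = slope × Vmax.
Km = 0.0475 × 172 = 8.18 μM.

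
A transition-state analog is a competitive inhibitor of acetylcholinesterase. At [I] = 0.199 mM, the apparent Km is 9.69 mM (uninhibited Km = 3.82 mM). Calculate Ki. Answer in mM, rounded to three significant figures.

Competitive: Km,app = α·Km with α = 1 + [I]/Ki.
α = Km,app/Km = 9.69/3.82 = 2.537.
Since α = 1 + [I]/Ki, [I]/Ki = 2.537 − 1 = 1.537 and Ki = 0.199/1.537 = 0.130 mM.

0.130 mM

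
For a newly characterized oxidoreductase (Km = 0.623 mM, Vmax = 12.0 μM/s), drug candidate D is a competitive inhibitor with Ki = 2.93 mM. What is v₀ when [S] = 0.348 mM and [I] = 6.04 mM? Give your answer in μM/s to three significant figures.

1.85 μM/s

α = 1 + [I]/Ki = 1 + 6.04/2.93 = 3.061.
For a competitive inhibitor, Vmax is unchanged and the apparent Km becomes α·Km: Km,app = 1.91 mM, Vmax,app = 12.0 μM/s.
v = Vmax,app·[S]/(Km,app + [S]) = 12.0 × 0.348/(1.91 + 0.348) = 1.85 μM/s.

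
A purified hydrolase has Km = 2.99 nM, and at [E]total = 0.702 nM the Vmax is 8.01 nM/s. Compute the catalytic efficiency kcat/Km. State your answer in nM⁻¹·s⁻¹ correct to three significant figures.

3.82 nM⁻¹·s⁻¹

kcat = Vmax/[E]total = 8.01/0.702 = 11.4 s⁻¹.
kcat/Km = 11.4/2.99 = 3.82 nM⁻¹·s⁻¹.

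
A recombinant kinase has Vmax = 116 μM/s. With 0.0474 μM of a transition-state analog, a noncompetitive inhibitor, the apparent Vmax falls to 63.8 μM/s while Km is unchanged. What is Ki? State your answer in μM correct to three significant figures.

0.0579 μM

Noncompetitive: Vmax,app = Vmax/α with α = 1 + [I]/Ki.
α = Vmax/Vmax,app = 116/63.8 = 1.818.
Since α = 1 + [I]/Ki, [I]/Ki = 1.818 − 1 = 0.8182 and Ki = 0.0474/0.8182 = 0.0579 μM.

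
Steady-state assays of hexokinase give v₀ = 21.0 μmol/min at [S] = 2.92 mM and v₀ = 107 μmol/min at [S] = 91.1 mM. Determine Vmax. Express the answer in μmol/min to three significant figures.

124 μmol/min

From v = Vmax[S]/(Km+[S]), each point gives Vmax = v(Km+[S])/[S].
Equating: 21.0(Km+2.92)/2.92 = 107(Km+91.1)/91.1.
7.192·Km + 21.0 = 1.175·Km + 107, so (7.192 − 1.175)·Km = 107 − 21.0.
Km = 86.00/6.017 = 14.3 mM; then Vmax = 21.0(14.3+2.92)/2.92 = 124 μmol/min.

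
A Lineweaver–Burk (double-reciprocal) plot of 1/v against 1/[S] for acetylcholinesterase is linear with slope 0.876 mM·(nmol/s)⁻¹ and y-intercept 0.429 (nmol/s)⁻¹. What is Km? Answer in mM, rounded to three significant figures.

y-intercept = 1/Vmax ⇒ Vmax = 2.33 nmol/s; slope = Km/Vmax ⇒ Km = slope × Vmax.
Km = 0.876 × 2.33 = 2.04 mM.

2.04 mM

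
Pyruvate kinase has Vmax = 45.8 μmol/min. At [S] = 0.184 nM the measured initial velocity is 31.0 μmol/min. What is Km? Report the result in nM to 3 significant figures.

From v = Vmax[S]/(Km+[S]), Km = [S](Vmax − v)/v.
Km = 0.184 × (45.8 − 31.0) / 31.0 = 2.723/31.0 = 0.0878 nM.

0.0878 nM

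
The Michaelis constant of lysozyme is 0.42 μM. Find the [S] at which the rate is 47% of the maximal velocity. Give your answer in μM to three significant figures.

0.372 μM

v/Vmax = [S]/(Km+[S]) = 0.47, so [S] = Km·0.47/(1 − 0.47) = 0.42 × 0.8868.
[S] = 0.372 μM.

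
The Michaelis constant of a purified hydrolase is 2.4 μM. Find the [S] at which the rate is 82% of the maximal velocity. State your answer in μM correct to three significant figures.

v/Vmax = [S]/(Km+[S]) = 0.82, so [S] = Km·0.82/(1 − 0.82) = 2.4 × 4.556.
[S] = 10.9 μM.

10.9 μM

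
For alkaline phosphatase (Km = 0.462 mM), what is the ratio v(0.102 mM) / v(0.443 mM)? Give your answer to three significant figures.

0.369

The fractional saturations are [S]/(Km+[S]) = 0.443/0.9050 = 0.4895 and 0.102/0.5640 = 0.1809.
v₂/v₁ is just their ratio: 0.1809/0.4895 = 0.369.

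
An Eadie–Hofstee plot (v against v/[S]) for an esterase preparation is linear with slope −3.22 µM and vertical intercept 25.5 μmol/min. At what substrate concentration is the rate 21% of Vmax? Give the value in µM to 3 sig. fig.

The Eadie–Hofstee slope gives Km = 3.22 µM (slope = −Km).
v/Vmax = [S]/(Km+[S]) = 0.21 ⇒ [S] = Km·0.21/(1−0.21) = 3.22 × 0.2658 = 0.856 µM.

0.856 µM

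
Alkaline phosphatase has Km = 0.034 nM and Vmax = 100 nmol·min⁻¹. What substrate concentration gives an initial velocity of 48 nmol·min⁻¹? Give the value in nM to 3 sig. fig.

0.0314 nM

The required fractional saturation is v/Vmax = 48/100 = 0.4800.
Then [S]/(Km+[S]) = 0.4800 ⇒ [S] = 0.034 × 0.4800/(1 − 0.4800) = 0.0314 nM.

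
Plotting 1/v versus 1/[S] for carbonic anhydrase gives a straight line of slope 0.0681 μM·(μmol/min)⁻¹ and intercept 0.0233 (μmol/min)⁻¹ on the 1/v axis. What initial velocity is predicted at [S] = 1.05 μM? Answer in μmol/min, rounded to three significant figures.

The y-intercept is 1/Vmax, so Vmax = 1/0.0233 = 42.9 μmol/min.
The slope is Km/Vmax, so Km = 0.0681 × 42.9 = 2.92 μM.
Then v = 42.9 × 1.05/(2.92 + 1.05) = 11.3 μmol/min.

11.3 μmol/min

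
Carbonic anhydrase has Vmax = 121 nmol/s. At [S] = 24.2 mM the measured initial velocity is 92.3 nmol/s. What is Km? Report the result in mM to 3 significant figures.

v/Vmax = 92.3/121 = 0.7628 = [S]/(Km+[S]).
So Km + [S] = [S]/0.7628 = 31.72 mM, giving Km = 31.72 − 24.2 = 7.52 mM.

7.52 mM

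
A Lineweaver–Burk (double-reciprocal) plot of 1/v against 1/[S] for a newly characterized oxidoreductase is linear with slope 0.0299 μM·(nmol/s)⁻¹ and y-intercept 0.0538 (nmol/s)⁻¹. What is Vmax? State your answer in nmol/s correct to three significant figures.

18.6 nmol/s

The y-intercept of a Lineweaver–Burk plot equals 1/Vmax, so Vmax = 1/0.0538 = 18.6 nmol/s.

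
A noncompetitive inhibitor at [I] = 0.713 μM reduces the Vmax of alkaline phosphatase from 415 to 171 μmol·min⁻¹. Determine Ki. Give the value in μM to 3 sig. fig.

0.500 μM

Noncompetitive: Vmax,app = Vmax/α with α = 1 + [I]/Ki.
α = Vmax/Vmax,app = 415/171 = 2.427.
Ki = [I]/(α − 1) = 0.713/1.427 = 0.500 μM.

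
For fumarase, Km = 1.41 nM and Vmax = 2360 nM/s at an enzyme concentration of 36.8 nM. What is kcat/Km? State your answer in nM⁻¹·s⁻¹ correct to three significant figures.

45.5 nM⁻¹·s⁻¹

kcat = Vmax/[E]total = 2360/36.8 = 64.1 s⁻¹.
kcat/Km = 64.1/1.41 = 45.5 nM⁻¹·s⁻¹.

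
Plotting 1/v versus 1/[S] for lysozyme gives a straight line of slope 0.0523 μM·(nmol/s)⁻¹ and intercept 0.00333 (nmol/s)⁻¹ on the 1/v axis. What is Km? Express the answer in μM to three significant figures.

15.7 μM

y-intercept = 1/Vmax ⇒ Vmax = 300 nmol/s; slope = Km/Vmax ⇒ Km = slope × Vmax.
Km = 0.0523 × 300 = 15.7 μM.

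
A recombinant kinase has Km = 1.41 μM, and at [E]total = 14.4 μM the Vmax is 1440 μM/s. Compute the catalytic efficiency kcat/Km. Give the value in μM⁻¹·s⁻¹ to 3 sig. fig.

70.9 μM⁻¹·s⁻¹

kcat = Vmax/[E]total = 1440/14.4 = 100 s⁻¹.
kcat/Km = 100/1.41 = 70.9 μM⁻¹·s⁻¹.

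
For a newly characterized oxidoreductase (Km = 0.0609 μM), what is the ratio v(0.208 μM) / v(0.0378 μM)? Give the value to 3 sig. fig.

2.02

Since Vmax cancels, v₂/v₁ = [S]₂(Km+[S]₁) / [S]₁(Km+[S]₂).
= 0.208×(0.0609+0.0378) / (0.0378×(0.0609+0.208)) = 0.02053/0.01016 = 2.02.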